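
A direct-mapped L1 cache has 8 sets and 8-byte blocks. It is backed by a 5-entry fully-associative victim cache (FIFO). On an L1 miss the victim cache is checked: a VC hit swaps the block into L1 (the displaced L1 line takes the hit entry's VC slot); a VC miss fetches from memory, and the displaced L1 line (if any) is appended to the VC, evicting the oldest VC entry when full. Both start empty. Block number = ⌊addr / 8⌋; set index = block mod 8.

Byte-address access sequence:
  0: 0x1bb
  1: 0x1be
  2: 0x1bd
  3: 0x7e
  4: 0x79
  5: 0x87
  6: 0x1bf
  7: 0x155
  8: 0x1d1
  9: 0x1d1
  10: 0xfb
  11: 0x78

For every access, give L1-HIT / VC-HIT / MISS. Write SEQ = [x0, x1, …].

  [0] addr=0x1bb blk=55 s=7: MISS | VC []
  [1] addr=0x1be blk=55 s=7: L1-HIT | VC []
  [2] addr=0x1bd blk=55 s=7: L1-HIT | VC []
  [3] addr=0x7e blk=15 s=7: MISS | VC [55]
  [4] addr=0x79 blk=15 s=7: L1-HIT | VC [55]
  [5] addr=0x87 blk=16 s=0: MISS | VC [55]
  [6] addr=0x1bf blk=55 s=7: VC-HIT | VC [15]
  [7] addr=0x155 blk=42 s=2: MISS | VC [15]
  [8] addr=0x1d1 blk=58 s=2: MISS | VC [15, 42]
  [9] addr=0x1d1 blk=58 s=2: L1-HIT | VC [15, 42]
  [10] addr=0xfb blk=31 s=7: MISS | VC [15, 42, 55]
  [11] addr=0x78 blk=15 s=7: VC-HIT | VC [31, 42, 55]

SEQ = [MISS, L1-HIT, L1-HIT, MISS, L1-HIT, MISS, VC-HIT, MISS, MISS, L1-HIT, MISS, VC-HIT]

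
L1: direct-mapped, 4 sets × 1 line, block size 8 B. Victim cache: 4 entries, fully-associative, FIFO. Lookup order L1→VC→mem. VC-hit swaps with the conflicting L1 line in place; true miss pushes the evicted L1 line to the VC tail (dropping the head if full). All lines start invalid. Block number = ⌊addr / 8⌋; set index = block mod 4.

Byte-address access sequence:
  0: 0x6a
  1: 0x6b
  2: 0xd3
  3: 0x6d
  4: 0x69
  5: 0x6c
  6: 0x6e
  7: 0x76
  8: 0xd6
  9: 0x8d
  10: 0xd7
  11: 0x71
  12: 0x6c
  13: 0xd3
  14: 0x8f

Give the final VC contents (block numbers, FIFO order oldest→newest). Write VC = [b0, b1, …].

  [0] addr=0x6a blk=13 s=1: MISS | VC []
  [1] addr=0x6b blk=13 s=1: L1-HIT | VC []
  [2] addr=0xd3 blk=26 s=2: MISS | VC []
  [3] addr=0x6d blk=13 s=1: L1-HIT | VC []
  [4] addr=0x69 blk=13 s=1: L1-HIT | VC []
  [5] addr=0x6c blk=13 s=1: L1-HIT | VC []
  [6] addr=0x6e blk=13 s=1: L1-HIT | VC []
  [7] addr=0x76 blk=14 s=2: MISS | VC [26]
  [8] addr=0xd6 blk=26 s=2: VC-HIT | VC [14]
  [9] addr=0x8d blk=17 s=1: MISS | VC [14, 13]
  [10] addr=0xd7 blk=26 s=2: L1-HIT | VC [14, 13]
  [11] addr=0x71 blk=14 s=2: VC-HIT | VC [26, 13]
  [12] addr=0x6c blk=13 s=1: VC-HIT | VC [26, 17]
  [13] addr=0xd3 blk=26 s=2: VC-HIT | VC [14, 17]
  [14] addr=0x8f blk=17 s=1: VC-HIT | VC [14, 13]

VC = [14, 13]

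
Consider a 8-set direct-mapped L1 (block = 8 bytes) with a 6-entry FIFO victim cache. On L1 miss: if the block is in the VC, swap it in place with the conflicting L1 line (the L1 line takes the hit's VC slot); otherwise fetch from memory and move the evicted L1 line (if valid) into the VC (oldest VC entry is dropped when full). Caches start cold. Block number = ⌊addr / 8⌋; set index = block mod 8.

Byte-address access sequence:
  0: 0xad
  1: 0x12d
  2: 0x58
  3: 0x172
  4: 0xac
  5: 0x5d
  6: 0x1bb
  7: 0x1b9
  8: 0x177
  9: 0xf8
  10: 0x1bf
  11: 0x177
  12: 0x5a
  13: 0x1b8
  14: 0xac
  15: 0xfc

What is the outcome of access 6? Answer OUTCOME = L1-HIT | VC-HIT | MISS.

  [0] addr=0xad blk=21 s=5: MISS | VC []
  [1] addr=0x12d blk=37 s=5: MISS | VC [21]
  [2] addr=0x58 blk=11 s=3: MISS | VC [21]
  [3] addr=0x172 blk=46 s=6: MISS | VC [21]
  [4] addr=0xac blk=21 s=5: VC-HIT | VC [37]
  [5] addr=0x5d blk=11 s=3: L1-HIT | VC [37]
  [6] addr=0x1bb blk=55 s=7: MISS | VC [37]
  [7] addr=0x1b9 blk=55 s=7: L1-HIT | VC [37]
  [8] addr=0x177 blk=46 s=6: L1-HIT | VC [37]
  [9] addr=0xf8 blk=31 s=7: MISS | VC [37, 55]
  [10] addr=0x1bf blk=55 s=7: VC-HIT | VC [37, 31]
  [11] addr=0x177 blk=46 s=6: L1-HIT | VC [37, 31]
  [12] addr=0x5a blk=11 s=3: L1-HIT | VC [37, 31]
  [13] addr=0x1b8 blk=55 s=7: L1-HIT | VC [37, 31]
  [14] addr=0xac blk=21 s=5: L1-HIT | VC [37, 31]
  [15] addr=0xfc blk=31 s=7: VC-HIT | VC [37, 55]

OUTCOME = MISS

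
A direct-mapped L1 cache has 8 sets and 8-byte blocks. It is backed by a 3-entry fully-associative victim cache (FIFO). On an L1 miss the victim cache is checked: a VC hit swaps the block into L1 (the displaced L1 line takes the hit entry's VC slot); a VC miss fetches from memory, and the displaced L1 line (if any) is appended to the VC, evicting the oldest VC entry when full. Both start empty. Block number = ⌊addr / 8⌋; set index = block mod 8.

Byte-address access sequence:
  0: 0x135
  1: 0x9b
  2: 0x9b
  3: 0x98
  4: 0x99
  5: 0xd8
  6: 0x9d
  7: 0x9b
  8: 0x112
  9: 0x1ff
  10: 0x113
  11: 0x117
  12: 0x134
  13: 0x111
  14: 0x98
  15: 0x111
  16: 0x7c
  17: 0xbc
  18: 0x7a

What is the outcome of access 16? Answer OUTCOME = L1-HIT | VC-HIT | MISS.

OUTCOME = MISS

  [0] addr=0x135 blk=38 s=6: MISS | VC []
  [1] addr=0x9b blk=19 s=3: MISS | VC []
  [2] addr=0x9b blk=19 s=3: L1-HIT | VC []
  [3] addr=0x98 blk=19 s=3: L1-HIT | VC []
  [4] addr=0x99 blk=19 s=3: L1-HIT | VC []
  [5] addr=0xd8 blk=27 s=3: MISS | VC [19]
  [6] addr=0x9d blk=19 s=3: VC-HIT | VC [27]
  [7] addr=0x9b blk=19 s=3: L1-HIT | VC [27]
  [8] addr=0x112 blk=34 s=2: MISS | VC [27]
  [9] addr=0x1ff blk=63 s=7: MISS | VC [27]
  [10] addr=0x113 blk=34 s=2: L1-HIT | VC [27]
  [11] addr=0x117 blk=34 s=2: L1-HIT | VC [27]
  [12] addr=0x134 blk=38 s=6: L1-HIT | VC [27]
  [13] addr=0x111 blk=34 s=2: L1-HIT | VC [27]
  [14] addr=0x98 blk=19 s=3: L1-HIT | VC [27]
  [15] addr=0x111 blk=34 s=2: L1-HIT | VC [27]
  [16] addr=0x7c blk=15 s=7: MISS | VC [27, 63]
  [17] addr=0xbc blk=23 s=7: MISS | VC [27, 63, 15]
  [18] addr=0x7a blk=15 s=7: VC-HIT | VC [27, 63, 23]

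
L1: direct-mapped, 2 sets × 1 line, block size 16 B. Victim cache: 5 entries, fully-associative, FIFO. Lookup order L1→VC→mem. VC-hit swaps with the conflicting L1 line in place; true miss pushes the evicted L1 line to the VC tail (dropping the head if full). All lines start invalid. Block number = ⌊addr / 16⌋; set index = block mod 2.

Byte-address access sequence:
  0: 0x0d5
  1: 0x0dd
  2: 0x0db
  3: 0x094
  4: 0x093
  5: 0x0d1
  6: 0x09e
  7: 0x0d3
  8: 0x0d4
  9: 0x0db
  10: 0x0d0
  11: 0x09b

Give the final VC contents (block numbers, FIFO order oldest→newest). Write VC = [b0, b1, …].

VC = [13]

#0 0xd5→b13/s1 MISS; vc=[]
#1 0xdd→b13/s1 L1-HIT; vc=[]
#2 0xdb→b13/s1 L1-HIT; vc=[]
#3 0x94→b9/s1 MISS; vc=[13]
#4 0x93→b9/s1 L1-HIT; vc=[13]
#5 0xd1→b13/s1 VC-HIT; vc=[9]
#6 0x9e→b9/s1 VC-HIT; vc=[13]
#7 0xd3→b13/s1 VC-HIT; vc=[9]
#8 0xd4→b13/s1 L1-HIT; vc=[9]
#9 0xdb→b13/s1 L1-HIT; vc=[9]
#10 0xd0→b13/s1 L1-HIT; vc=[9]
#11 0x9b→b9/s1 VC-HIT; vc=[13]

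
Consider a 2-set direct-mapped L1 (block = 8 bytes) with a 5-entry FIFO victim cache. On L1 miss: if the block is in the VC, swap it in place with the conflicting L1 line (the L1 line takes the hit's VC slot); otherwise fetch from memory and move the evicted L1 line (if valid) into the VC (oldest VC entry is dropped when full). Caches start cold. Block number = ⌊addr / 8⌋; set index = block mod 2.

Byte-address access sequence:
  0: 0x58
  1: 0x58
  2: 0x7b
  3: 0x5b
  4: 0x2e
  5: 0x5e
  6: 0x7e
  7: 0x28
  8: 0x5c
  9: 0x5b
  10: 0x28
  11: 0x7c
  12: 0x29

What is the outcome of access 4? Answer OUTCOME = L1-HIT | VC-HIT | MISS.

#0 0x58→b11/s1 MISS; vc=[]
#1 0x58→b11/s1 L1-HIT; vc=[]
#2 0x7b→b15/s1 MISS; vc=[11]
#3 0x5b→b11/s1 VC-HIT; vc=[15]
#4 0x2e→b5/s1 MISS; vc=[15,11]
#5 0x5e→b11/s1 VC-HIT; vc=[15,5]
#6 0x7e→b15/s1 VC-HIT; vc=[11,5]
#7 0x28→b5/s1 VC-HIT; vc=[11,15]
#8 0x5c→b11/s1 VC-HIT; vc=[5,15]
#9 0x5b→b11/s1 L1-HIT; vc=[5,15]
#10 0x28→b5/s1 VC-HIT; vc=[11,15]
#11 0x7c→b15/s1 VC-HIT; vc=[11,5]
#12 0x29→b5/s1 VC-HIT; vc=[11,15]

OUTCOME = MISS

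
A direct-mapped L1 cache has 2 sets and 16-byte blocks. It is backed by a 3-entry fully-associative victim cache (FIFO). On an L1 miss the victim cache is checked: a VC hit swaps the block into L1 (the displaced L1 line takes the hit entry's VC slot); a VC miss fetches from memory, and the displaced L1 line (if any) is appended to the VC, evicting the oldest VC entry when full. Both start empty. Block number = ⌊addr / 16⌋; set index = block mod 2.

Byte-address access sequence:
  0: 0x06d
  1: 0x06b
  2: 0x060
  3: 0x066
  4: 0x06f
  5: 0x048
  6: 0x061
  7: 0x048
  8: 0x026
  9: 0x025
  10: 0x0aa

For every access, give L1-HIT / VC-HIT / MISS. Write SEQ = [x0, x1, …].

0: 0x6d (blk 6, set 0) → MISS  vc=[]
1: 0x6b (blk 6, set 0) → L1-HIT  vc=[]
2: 0x60 (blk 6, set 0) → L1-HIT  vc=[]
3: 0x66 (blk 6, set 0) → L1-HIT  vc=[]
4: 0x6f (blk 6, set 0) → L1-HIT  vc=[]
5: 0x48 (blk 4, set 0) → MISS  vc=[6]
6: 0x61 (blk 6, set 0) → VC-HIT  vc=[4]
7: 0x48 (blk 4, set 0) → VC-HIT  vc=[6]
8: 0x26 (blk 2, set 0) → MISS  vc=[6, 4]
9: 0x25 (blk 2, set 0) → L1-HIT  vc=[6, 4]
10: 0xaa (blk 10, set 0) → MISS  vc=[6, 4, 2]

SEQ = [MISS, L1-HIT, L1-HIT, L1-HIT, L1-HIT, MISS, VC-HIT, VC-HIT, MISS, L1-HIT, MISS]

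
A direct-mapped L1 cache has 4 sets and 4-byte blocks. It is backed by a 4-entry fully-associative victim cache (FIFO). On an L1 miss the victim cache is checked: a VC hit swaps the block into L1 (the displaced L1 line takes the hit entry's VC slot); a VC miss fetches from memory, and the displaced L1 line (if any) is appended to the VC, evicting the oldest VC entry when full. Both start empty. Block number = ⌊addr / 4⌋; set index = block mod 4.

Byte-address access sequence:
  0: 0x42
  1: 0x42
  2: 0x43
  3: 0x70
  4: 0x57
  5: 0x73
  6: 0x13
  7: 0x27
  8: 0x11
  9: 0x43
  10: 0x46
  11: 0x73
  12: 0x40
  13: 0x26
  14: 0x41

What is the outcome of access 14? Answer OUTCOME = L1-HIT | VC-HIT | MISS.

0: 0x42 (blk 16, set 0) → MISS  vc=[]
1: 0x42 (blk 16, set 0) → L1-HIT  vc=[]
2: 0x43 (blk 16, set 0) → L1-HIT  vc=[]
3: 0x70 (blk 28, set 0) → MISS  vc=[16]
4: 0x57 (blk 21, set 1) → MISS  vc=[16]
5: 0x73 (blk 28, set 0) → L1-HIT  vc=[16]
6: 0x13 (blk 4, set 0) → MISS  vc=[16, 28]
7: 0x27 (blk 9, set 1) → MISS  vc=[16, 28, 21]
8: 0x11 (blk 4, set 0) → L1-HIT  vc=[16, 28, 21]
9: 0x43 (blk 16, set 0) → VC-HIT  vc=[4, 28, 21]
10: 0x46 (blk 17, set 1) → MISS  vc=[4, 28, 21, 9]
11: 0x73 (blk 28, set 0) → VC-HIT  vc=[4, 16, 21, 9]
12: 0x40 (blk 16, set 0) → VC-HIT  vc=[4, 28, 21, 9]
13: 0x26 (blk 9, set 1) → VC-HIT  vc=[4, 28, 21, 17]
14: 0x41 (blk 16, set 0) → L1-HIT  vc=[4, 28, 21, 17]

OUTCOME = L1-HIT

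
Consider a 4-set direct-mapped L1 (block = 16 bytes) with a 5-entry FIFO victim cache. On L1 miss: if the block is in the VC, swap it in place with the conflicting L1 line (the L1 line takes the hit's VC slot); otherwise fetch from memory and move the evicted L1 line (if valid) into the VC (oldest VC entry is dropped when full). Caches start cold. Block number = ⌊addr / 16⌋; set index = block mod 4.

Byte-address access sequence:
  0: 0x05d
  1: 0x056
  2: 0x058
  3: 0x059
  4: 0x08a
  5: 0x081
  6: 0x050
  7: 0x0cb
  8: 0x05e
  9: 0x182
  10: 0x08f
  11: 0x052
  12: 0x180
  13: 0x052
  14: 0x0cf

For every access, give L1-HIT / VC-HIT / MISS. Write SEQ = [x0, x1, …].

SEQ = [MISS, L1-HIT, L1-HIT, L1-HIT, MISS, L1-HIT, L1-HIT, MISS, L1-HIT, MISS, VC-HIT, L1-HIT, VC-HIT, L1-HIT, VC-HIT]

0: 0x5d (blk 5, set 1) → MISS  vc=[]
1: 0x56 (blk 5, set 1) → L1-HIT  vc=[]
2: 0x58 (blk 5, set 1) → L1-HIT  vc=[]
3: 0x59 (blk 5, set 1) → L1-HIT  vc=[]
4: 0x8a (blk 8, set 0) → MISS  vc=[]
5: 0x81 (blk 8, set 0) → L1-HIT  vc=[]
6: 0x50 (blk 5, set 1) → L1-HIT  vc=[]
7: 0xcb (blk 12, set 0) → MISS  vc=[8]
8: 0x5e (blk 5, set 1) → L1-HIT  vc=[8]
9: 0x182 (blk 24, set 0) → MISS  vc=[8, 12]
10: 0x8f (blk 8, set 0) → VC-HIT  vc=[24, 12]
11: 0x52 (blk 5, set 1) → L1-HIT  vc=[24, 12]
12: 0x180 (blk 24, set 0) → VC-HIT  vc=[8, 12]
13: 0x52 (blk 5, set 1) → L1-HIT  vc=[8, 12]
14: 0xcf (blk 12, set 0) → VC-HIT  vc=[8, 24]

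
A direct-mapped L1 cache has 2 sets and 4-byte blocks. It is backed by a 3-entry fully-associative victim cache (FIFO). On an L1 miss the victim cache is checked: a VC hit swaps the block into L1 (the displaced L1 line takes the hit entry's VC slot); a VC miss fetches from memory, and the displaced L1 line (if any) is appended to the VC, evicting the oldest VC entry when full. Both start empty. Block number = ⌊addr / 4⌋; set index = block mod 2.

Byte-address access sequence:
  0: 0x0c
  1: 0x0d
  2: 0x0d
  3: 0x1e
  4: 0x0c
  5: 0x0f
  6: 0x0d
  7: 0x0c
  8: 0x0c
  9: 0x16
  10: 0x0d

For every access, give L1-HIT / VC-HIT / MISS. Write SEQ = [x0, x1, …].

SEQ = [MISS, L1-HIT, L1-HIT, MISS, VC-HIT, L1-HIT, L1-HIT, L1-HIT, L1-HIT, MISS, VC-HIT]

0: 0xc (blk 3, set 1) → MISS  vc=[]
1: 0xd (blk 3, set 1) → L1-HIT  vc=[]
2: 0xd (blk 3, set 1) → L1-HIT  vc=[]
3: 0x1e (blk 7, set 1) → MISS  vc=[3]
4: 0xc (blk 3, set 1) → VC-HIT  vc=[7]
5: 0xf (blk 3, set 1) → L1-HIT  vc=[7]
6: 0xd (blk 3, set 1) → L1-HIT  vc=[7]
7: 0xc (blk 3, set 1) → L1-HIT  vc=[7]
8: 0xc (blk 3, set 1) → L1-HIT  vc=[7]
9: 0x16 (blk 5, set 1) → MISS  vc=[7, 3]
10: 0xd (blk 3, set 1) → VC-HIT  vc=[7, 5]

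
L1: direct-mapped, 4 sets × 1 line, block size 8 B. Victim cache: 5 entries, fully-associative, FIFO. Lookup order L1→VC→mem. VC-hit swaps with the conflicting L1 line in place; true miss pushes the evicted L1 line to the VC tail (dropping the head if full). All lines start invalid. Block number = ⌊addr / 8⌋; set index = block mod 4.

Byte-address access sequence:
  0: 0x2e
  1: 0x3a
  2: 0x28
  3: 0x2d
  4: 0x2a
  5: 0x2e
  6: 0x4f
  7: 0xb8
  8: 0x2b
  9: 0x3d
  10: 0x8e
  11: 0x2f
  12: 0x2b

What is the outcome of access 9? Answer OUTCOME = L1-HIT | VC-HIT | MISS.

0: 0x2e (blk 5, set 1) → MISS  vc=[]
1: 0x3a (blk 7, set 3) → MISS  vc=[]
2: 0x28 (blk 5, set 1) → L1-HIT  vc=[]
3: 0x2d (blk 5, set 1) → L1-HIT  vc=[]
4: 0x2a (blk 5, set 1) → L1-HIT  vc=[]
5: 0x2e (blk 5, set 1) → L1-HIT  vc=[]
6: 0x4f (blk 9, set 1) → MISS  vc=[5]
7: 0xb8 (blk 23, set 3) → MISS  vc=[5, 7]
8: 0x2b (blk 5, set 1) → VC-HIT  vc=[9, 7]
9: 0x3d (blk 7, set 3) → VC-HIT  vc=[9, 23]
10: 0x8e (blk 17, set 1) → MISS  vc=[9, 23, 5]
11: 0x2f (blk 5, set 1) → VC-HIT  vc=[9, 23, 17]
12: 0x2b (blk 5, set 1) → L1-HIT  vc=[9, 23, 17]

OUTCOME = VC-HIT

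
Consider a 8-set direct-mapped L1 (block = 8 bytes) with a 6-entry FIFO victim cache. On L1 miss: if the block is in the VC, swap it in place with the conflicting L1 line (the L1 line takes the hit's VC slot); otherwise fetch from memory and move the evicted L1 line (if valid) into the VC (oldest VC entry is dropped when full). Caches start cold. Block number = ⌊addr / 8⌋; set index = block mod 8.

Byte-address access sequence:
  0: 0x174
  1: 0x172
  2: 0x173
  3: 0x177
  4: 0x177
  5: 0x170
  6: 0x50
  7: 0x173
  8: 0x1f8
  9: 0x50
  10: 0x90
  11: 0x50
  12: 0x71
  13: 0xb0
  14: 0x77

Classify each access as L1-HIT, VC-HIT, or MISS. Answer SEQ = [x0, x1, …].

  [0] addr=0x174 blk=46 s=6: MISS | VC []
  [1] addr=0x172 blk=46 s=6: L1-HIT | VC []
  [2] addr=0x173 blk=46 s=6: L1-HIT | VC []
  [3] addr=0x177 blk=46 s=6: L1-HIT | VC []
  [4] addr=0x177 blk=46 s=6: L1-HIT | VC []
  [5] addr=0x170 blk=46 s=6: L1-HIT | VC []
  [6] addr=0x50 blk=10 s=2: MISS | VC []
  [7] addr=0x173 blk=46 s=6: L1-HIT | VC []
  [8] addr=0x1f8 blk=63 s=7: MISS | VC []
  [9] addr=0x50 blk=10 s=2: L1-HIT | VC []
  [10] addr=0x90 blk=18 s=2: MISS | VC [10]
  [11] addr=0x50 blk=10 s=2: VC-HIT | VC [18]
  [12] addr=0x71 blk=14 s=6: MISS | VC [18, 46]
  [13] addr=0xb0 blk=22 s=6: MISS | VC [18, 46, 14]
  [14] addr=0x77 blk=14 s=6: VC-HIT | VC [18, 46, 22]

SEQ = [MISS, L1-HIT, L1-HIT, L1-HIT, L1-HIT, L1-HIT, MISS, L1-HIT, MISS, L1-HIT, MISS, VC-HIT, MISS, MISS, VC-HIT]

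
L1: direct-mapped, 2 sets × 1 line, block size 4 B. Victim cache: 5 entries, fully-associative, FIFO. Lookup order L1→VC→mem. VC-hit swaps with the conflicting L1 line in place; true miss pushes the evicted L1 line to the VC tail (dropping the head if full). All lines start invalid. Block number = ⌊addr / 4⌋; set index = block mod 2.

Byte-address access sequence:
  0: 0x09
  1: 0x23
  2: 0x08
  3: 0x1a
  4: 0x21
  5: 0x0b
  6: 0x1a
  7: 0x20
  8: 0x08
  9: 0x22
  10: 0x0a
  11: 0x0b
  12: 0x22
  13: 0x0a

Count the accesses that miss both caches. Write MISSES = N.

MISSES = 3

#0 0x9→b2/s0 MISS; vc=[]
#1 0x23→b8/s0 MISS; vc=[2]
#2 0x8→b2/s0 VC-HIT; vc=[8]
#3 0x1a→b6/s0 MISS; vc=[8,2]
#4 0x21→b8/s0 VC-HIT; vc=[6,2]
#5 0xb→b2/s0 VC-HIT; vc=[6,8]
#6 0x1a→b6/s0 VC-HIT; vc=[2,8]
#7 0x20→b8/s0 VC-HIT; vc=[2,6]
#8 0x8→b2/s0 VC-HIT; vc=[8,6]
#9 0x22→b8/s0 VC-HIT; vc=[2,6]
#10 0xa→b2/s0 VC-HIT; vc=[8,6]
#11 0xb→b2/s0 L1-HIT; vc=[8,6]
#12 0x22→b8/s0 VC-HIT; vc=[2,6]
#13 0xa→b2/s0 VC-HIT; vc=[8,6]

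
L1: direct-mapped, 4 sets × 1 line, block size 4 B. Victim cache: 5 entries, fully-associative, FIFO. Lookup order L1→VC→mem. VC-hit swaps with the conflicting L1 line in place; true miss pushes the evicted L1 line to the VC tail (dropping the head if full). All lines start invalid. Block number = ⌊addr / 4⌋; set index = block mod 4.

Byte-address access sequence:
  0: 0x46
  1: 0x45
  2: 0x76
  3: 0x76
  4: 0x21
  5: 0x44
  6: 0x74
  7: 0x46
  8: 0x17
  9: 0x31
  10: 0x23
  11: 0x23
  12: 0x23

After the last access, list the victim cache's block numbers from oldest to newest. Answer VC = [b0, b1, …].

#0 0x46→b17/s1 MISS; vc=[]
#1 0x45→b17/s1 L1-HIT; vc=[]
#2 0x76→b29/s1 MISS; vc=[17]
#3 0x76→b29/s1 L1-HIT; vc=[17]
#4 0x21→b8/s0 MISS; vc=[17]
#5 0x44→b17/s1 VC-HIT; vc=[29]
#6 0x74→b29/s1 VC-HIT; vc=[17]
#7 0x46→b17/s1 VC-HIT; vc=[29]
#8 0x17→b5/s1 MISS; vc=[29,17]
#9 0x31→b12/s0 MISS; vc=[29,17,8]
#10 0x23→b8/s0 VC-HIT; vc=[29,17,12]
#11 0x23→b8/s0 L1-HIT; vc=[29,17,12]
#12 0x23→b8/s0 L1-HIT; vc=[29,17,12]

VC = [29, 17, 12]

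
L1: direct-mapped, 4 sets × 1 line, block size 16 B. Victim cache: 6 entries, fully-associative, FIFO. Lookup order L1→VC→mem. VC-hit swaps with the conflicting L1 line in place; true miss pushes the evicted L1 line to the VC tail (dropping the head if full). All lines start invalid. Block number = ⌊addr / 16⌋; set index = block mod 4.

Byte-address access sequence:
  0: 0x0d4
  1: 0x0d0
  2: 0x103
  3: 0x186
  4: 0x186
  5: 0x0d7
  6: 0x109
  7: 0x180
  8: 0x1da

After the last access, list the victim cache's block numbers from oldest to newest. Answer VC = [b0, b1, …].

  [0] addr=0xd4 blk=13 s=1: MISS | VC []
  [1] addr=0xd0 blk=13 s=1: L1-HIT | VC []
  [2] addr=0x103 blk=16 s=0: MISS | VC []
  [3] addr=0x186 blk=24 s=0: MISS | VC [16]
  [4] addr=0x186 blk=24 s=0: L1-HIT | VC [16]
  [5] addr=0xd7 blk=13 s=1: L1-HIT | VC [16]
  [6] addr=0x109 blk=16 s=0: VC-HIT | VC [24]
  [7] addr=0x180 blk=24 s=0: VC-HIT | VC [16]
  [8] addr=0x1da blk=29 s=1: MISS | VC [16, 13]

VC = [16, 13]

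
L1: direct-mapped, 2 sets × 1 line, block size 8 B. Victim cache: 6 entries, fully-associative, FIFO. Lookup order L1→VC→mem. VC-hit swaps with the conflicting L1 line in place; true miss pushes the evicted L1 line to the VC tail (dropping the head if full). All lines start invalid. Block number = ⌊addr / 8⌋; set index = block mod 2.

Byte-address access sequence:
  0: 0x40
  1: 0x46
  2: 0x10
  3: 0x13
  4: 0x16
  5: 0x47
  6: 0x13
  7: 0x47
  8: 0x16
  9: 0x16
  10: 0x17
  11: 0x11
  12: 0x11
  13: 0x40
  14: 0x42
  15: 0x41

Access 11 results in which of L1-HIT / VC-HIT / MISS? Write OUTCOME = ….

0: 0x40 (blk 8, set 0) → MISS  vc=[]
1: 0x46 (blk 8, set 0) → L1-HIT  vc=[]
2: 0x10 (blk 2, set 0) → MISS  vc=[8]
3: 0x13 (blk 2, set 0) → L1-HIT  vc=[8]
4: 0x16 (blk 2, set 0) → L1-HIT  vc=[8]
5: 0x47 (blk 8, set 0) → VC-HIT  vc=[2]
6: 0x13 (blk 2, set 0) → VC-HIT  vc=[8]
7: 0x47 (blk 8, set 0) → VC-HIT  vc=[2]
8: 0x16 (blk 2, set 0) → VC-HIT  vc=[8]
9: 0x16 (blk 2, set 0) → L1-HIT  vc=[8]
10: 0x17 (blk 2, set 0) → L1-HIT  vc=[8]
11: 0x11 (blk 2, set 0) → L1-HIT  vc=[8]
12: 0x11 (blk 2, set 0) → L1-HIT  vc=[8]
13: 0x40 (blk 8, set 0) → VC-HIT  vc=[2]
14: 0x42 (blk 8, set 0) → L1-HIT  vc=[2]
15: 0x41 (blk 8, set 0) → L1-HIT  vc=[2]

OUTCOME = L1-HIT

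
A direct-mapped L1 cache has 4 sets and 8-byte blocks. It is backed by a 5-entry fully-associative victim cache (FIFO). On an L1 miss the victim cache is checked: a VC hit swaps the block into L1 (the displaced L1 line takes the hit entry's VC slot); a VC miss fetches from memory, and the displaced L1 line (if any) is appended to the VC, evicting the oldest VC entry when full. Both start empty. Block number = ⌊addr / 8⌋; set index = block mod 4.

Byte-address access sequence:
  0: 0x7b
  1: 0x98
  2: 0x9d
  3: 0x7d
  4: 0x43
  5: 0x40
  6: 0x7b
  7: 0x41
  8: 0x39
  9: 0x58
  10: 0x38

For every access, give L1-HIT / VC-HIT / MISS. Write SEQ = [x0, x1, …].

#0 0x7b→b15/s3 MISS; vc=[]
#1 0x98→b19/s3 MISS; vc=[15]
#2 0x9d→b19/s3 L1-HIT; vc=[15]
#3 0x7d→b15/s3 VC-HIT; vc=[19]
#4 0x43→b8/s0 MISS; vc=[19]
#5 0x40→b8/s0 L1-HIT; vc=[19]
#6 0x7b→b15/s3 L1-HIT; vc=[19]
#7 0x41→b8/s0 L1-HIT; vc=[19]
#8 0x39→b7/s3 MISS; vc=[19,15]
#9 0x58→b11/s3 MISS; vc=[19,15,7]
#10 0x38→b7/s3 VC-HIT; vc=[19,15,11]

SEQ = [MISS, MISS, L1-HIT, VC-HIT, MISS, L1-HIT, L1-HIT, L1-HIT, MISS, MISS, VC-HIT]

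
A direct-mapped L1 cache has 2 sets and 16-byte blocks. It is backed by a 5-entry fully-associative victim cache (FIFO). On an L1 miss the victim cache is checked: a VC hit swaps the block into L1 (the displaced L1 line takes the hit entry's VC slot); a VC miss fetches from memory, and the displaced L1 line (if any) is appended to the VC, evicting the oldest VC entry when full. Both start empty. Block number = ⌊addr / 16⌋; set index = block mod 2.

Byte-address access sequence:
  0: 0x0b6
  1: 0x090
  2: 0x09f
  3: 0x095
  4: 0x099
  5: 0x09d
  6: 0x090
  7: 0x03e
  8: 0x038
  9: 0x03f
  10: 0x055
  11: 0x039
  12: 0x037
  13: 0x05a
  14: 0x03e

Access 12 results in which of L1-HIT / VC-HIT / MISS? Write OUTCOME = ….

OUTCOME = L1-HIT

#0 0xb6→b11/s1 MISS; vc=[]
#1 0x90→b9/s1 MISS; vc=[11]
#2 0x9f→b9/s1 L1-HIT; vc=[11]
#3 0x95→b9/s1 L1-HIT; vc=[11]
#4 0x99→b9/s1 L1-HIT; vc=[11]
#5 0x9d→b9/s1 L1-HIT; vc=[11]
#6 0x90→b9/s1 L1-HIT; vc=[11]
#7 0x3e→b3/s1 MISS; vc=[11,9]
#8 0x38→b3/s1 L1-HIT; vc=[11,9]
#9 0x3f→b3/s1 L1-HIT; vc=[11,9]
#10 0x55→b5/s1 MISS; vc=[11,9,3]
#11 0x39→b3/s1 VC-HIT; vc=[11,9,5]
#12 0x37→b3/s1 L1-HIT; vc=[11,9,5]
#13 0x5a→b5/s1 VC-HIT; vc=[11,9,3]
#14 0x3e→b3/s1 VC-HIT; vc=[11,9,5]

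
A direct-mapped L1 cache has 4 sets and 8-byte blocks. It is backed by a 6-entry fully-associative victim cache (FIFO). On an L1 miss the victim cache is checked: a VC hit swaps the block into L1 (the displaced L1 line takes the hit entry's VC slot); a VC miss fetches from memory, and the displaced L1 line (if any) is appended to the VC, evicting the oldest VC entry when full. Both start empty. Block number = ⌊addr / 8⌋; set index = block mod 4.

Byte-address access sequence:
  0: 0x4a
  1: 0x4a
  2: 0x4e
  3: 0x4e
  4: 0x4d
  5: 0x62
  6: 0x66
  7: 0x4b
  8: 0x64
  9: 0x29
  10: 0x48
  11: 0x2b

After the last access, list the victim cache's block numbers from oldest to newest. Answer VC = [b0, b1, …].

VC = [9]

#0 0x4a→b9/s1 MISS; vc=[]
#1 0x4a→b9/s1 L1-HIT; vc=[]
#2 0x4e→b9/s1 L1-HIT; vc=[]
#3 0x4e→b9/s1 L1-HIT; vc=[]
#4 0x4d→b9/s1 L1-HIT; vc=[]
#5 0x62→b12/s0 MISS; vc=[]
#6 0x66→b12/s0 L1-HIT; vc=[]
#7 0x4b→b9/s1 L1-HIT; vc=[]
#8 0x64→b12/s0 L1-HIT; vc=[]
#9 0x29→b5/s1 MISS; vc=[9]
#10 0x48→b9/s1 VC-HIT; vc=[5]
#11 0x2b→b5/s1 VC-HIT; vc=[9]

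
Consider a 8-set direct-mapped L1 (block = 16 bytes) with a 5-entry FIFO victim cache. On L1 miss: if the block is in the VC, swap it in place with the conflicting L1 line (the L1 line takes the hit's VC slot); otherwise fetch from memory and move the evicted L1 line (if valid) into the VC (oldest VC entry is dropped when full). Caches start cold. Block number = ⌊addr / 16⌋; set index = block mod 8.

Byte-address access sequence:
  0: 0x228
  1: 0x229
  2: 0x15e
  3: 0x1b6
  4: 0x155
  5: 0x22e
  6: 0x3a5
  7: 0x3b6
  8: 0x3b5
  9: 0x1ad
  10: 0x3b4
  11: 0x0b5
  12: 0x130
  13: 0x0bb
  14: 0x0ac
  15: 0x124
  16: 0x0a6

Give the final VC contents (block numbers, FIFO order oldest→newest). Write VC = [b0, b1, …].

VC = [58, 59, 19, 26, 18]

  [0] addr=0x228 blk=34 s=2: MISS | VC []
  [1] addr=0x229 blk=34 s=2: L1-HIT | VC []
  [2] addr=0x15e blk=21 s=5: MISS | VC []
  [3] addr=0x1b6 blk=27 s=3: MISS | VC []
  [4] addr=0x155 blk=21 s=5: L1-HIT | VC []
  [5] addr=0x22e blk=34 s=2: L1-HIT | VC []
  [6] addr=0x3a5 blk=58 s=2: MISS | VC [34]
  [7] addr=0x3b6 blk=59 s=3: MISS | VC [34, 27]
  [8] addr=0x3b5 blk=59 s=3: L1-HIT | VC [34, 27]
  [9] addr=0x1ad blk=26 s=2: MISS | VC [34, 27, 58]
  [10] addr=0x3b4 blk=59 s=3: L1-HIT | VC [34, 27, 58]
  [11] addr=0xb5 blk=11 s=3: MISS | VC [34, 27, 58, 59]
  [12] addr=0x130 blk=19 s=3: MISS | VC [34, 27, 58, 59, 11]
  [13] addr=0xbb blk=11 s=3: VC-HIT | VC [34, 27, 58, 59, 19]
  [14] addr=0xac blk=10 s=2: MISS | VC [27, 58, 59, 19, 26]
  [15] addr=0x124 blk=18 s=2: MISS | VC [58, 59, 19, 26, 10]
  [16] addr=0xa6 blk=10 s=2: VC-HIT | VC [58, 59, 19, 26, 18]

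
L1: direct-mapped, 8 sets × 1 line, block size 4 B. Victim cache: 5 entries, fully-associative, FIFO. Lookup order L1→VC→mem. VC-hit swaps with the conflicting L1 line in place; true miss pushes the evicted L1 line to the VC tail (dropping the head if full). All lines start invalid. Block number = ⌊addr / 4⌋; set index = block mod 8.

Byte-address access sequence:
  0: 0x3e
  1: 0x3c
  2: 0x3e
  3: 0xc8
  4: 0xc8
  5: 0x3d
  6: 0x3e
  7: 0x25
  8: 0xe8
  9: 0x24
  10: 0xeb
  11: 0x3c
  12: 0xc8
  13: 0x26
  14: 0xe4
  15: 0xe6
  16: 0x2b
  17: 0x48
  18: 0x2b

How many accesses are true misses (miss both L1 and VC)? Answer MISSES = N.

MISSES = 7

#0 0x3e→b15/s7 MISS; vc=[]
#1 0x3c→b15/s7 L1-HIT; vc=[]
#2 0x3e→b15/s7 L1-HIT; vc=[]
#3 0xc8→b50/s2 MISS; vc=[]
#4 0xc8→b50/s2 L1-HIT; vc=[]
#5 0x3d→b15/s7 L1-HIT; vc=[]
#6 0x3e→b15/s7 L1-HIT; vc=[]
#7 0x25→b9/s1 MISS; vc=[]
#8 0xe8→b58/s2 MISS; vc=[50]
#9 0x24→b9/s1 L1-HIT; vc=[50]
#10 0xeb→b58/s2 L1-HIT; vc=[50]
#11 0x3c→b15/s7 L1-HIT; vc=[50]
#12 0xc8→b50/s2 VC-HIT; vc=[58]
#13 0x26→b9/s1 L1-HIT; vc=[58]
#14 0xe4→b57/s1 MISS; vc=[58,9]
#15 0xe6→b57/s1 L1-HIT; vc=[58,9]
#16 0x2b→b10/s2 MISS; vc=[58,9,50]
#17 0x48→b18/s2 MISS; vc=[58,9,50,10]
#18 0x2b→b10/s2 VC-HIT; vc=[58,9,50,18]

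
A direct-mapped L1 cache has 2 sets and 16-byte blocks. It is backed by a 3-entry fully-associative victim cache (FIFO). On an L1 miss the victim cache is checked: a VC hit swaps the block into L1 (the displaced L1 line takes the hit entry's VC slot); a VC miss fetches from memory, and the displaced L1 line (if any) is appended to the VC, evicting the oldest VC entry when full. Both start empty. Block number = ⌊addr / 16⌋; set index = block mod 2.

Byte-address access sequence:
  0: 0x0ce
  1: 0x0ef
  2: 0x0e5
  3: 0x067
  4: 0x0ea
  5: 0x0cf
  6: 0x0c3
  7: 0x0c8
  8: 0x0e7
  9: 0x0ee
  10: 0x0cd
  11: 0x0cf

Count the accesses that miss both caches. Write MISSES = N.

MISSES = 3

  [0] addr=0xce blk=12 s=0: MISS | VC []
  [1] addr=0xef blk=14 s=0: MISS | VC [12]
  [2] addr=0xe5 blk=14 s=0: L1-HIT | VC [12]
  [3] addr=0x67 blk=6 s=0: MISS | VC [12, 14]
  [4] addr=0xea blk=14 s=0: VC-HIT | VC [12, 6]
  [5] addr=0xcf blk=12 s=0: VC-HIT | VC [14, 6]
  [6] addr=0xc3 blk=12 s=0: L1-HIT | VC [14, 6]
  [7] addr=0xc8 blk=12 s=0: L1-HIT | VC [14, 6]
  [8] addr=0xe7 blk=14 s=0: VC-HIT | VC [12, 6]
  [9] addr=0xee blk=14 s=0: L1-HIT | VC [12, 6]
  [10] addr=0xcd blk=12 s=0: VC-HIT | VC [14, 6]
  [11] addr=0xcf blk=12 s=0: L1-HIT | VC [14, 6]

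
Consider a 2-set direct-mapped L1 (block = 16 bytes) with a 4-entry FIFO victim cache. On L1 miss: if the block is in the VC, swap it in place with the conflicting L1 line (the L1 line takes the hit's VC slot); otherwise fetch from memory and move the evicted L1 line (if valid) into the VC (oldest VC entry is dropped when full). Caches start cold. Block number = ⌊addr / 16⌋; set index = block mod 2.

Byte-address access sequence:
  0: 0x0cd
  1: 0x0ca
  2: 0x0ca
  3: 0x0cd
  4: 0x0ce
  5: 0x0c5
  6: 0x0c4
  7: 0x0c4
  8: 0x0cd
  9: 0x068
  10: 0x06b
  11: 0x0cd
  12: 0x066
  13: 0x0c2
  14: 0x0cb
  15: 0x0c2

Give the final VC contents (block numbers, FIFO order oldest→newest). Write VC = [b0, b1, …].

VC = [6]

#0 0xcd→b12/s0 MISS; vc=[]
#1 0xca→b12/s0 L1-HIT; vc=[]
#2 0xca→b12/s0 L1-HIT; vc=[]
#3 0xcd→b12/s0 L1-HIT; vc=[]
#4 0xce→b12/s0 L1-HIT; vc=[]
#5 0xc5→b12/s0 L1-HIT; vc=[]
#6 0xc4→b12/s0 L1-HIT; vc=[]
#7 0xc4→b12/s0 L1-HIT; vc=[]
#8 0xcd→b12/s0 L1-HIT; vc=[]
#9 0x68→b6/s0 MISS; vc=[12]
#10 0x6b→b6/s0 L1-HIT; vc=[12]
#11 0xcd→b12/s0 VC-HIT; vc=[6]
#12 0x66→b6/s0 VC-HIT; vc=[12]
#13 0xc2→b12/s0 VC-HIT; vc=[6]
#14 0xcb→b12/s0 L1-HIT; vc=[6]
#15 0xc2→b12/s0 L1-HIT; vc=[6]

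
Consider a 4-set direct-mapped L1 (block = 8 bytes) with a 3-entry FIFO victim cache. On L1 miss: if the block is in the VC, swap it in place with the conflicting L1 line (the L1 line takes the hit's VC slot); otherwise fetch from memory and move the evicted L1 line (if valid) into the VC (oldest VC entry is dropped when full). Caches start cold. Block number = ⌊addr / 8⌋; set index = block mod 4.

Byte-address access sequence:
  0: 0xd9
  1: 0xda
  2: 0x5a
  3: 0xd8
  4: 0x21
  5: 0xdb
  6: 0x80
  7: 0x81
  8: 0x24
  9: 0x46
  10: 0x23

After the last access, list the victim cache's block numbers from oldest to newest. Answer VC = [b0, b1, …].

0: 0xd9 (blk 27, set 3) → MISS  vc=[]
1: 0xda (blk 27, set 3) → L1-HIT  vc=[]
2: 0x5a (blk 11, set 3) → MISS  vc=[27]
3: 0xd8 (blk 27, set 3) → VC-HIT  vc=[11]
4: 0x21 (blk 4, set 0) → MISS  vc=[11]
5: 0xdb (blk 27, set 3) → L1-HIT  vc=[11]
6: 0x80 (blk 16, set 0) → MISS  vc=[11, 4]
7: 0x81 (blk 16, set 0) → L1-HIT  vc=[11, 4]
8: 0x24 (blk 4, set 0) → VC-HIT  vc=[11, 16]
9: 0x46 (blk 8, set 0) → MISS  vc=[11, 16, 4]
10: 0x23 (blk 4, set 0) → VC-HIT  vc=[11, 16, 8]

VC = [11, 16, 8]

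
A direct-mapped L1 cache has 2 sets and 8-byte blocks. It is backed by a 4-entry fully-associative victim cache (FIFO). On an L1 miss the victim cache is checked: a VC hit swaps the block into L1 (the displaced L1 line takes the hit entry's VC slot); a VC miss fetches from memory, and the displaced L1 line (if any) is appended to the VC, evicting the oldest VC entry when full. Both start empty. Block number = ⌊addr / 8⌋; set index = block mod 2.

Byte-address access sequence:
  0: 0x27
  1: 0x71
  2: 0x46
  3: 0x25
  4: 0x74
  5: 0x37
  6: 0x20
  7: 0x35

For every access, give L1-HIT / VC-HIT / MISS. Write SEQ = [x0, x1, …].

#0 0x27→b4/s0 MISS; vc=[]
#1 0x71→b14/s0 MISS; vc=[4]
#2 0x46→b8/s0 MISS; vc=[4,14]
#3 0x25→b4/s0 VC-HIT; vc=[8,14]
#4 0x74→b14/s0 VC-HIT; vc=[8,4]
#5 0x37→b6/s0 MISS; vc=[8,4,14]
#6 0x20→b4/s0 VC-HIT; vc=[8,6,14]
#7 0x35→b6/s0 VC-HIT; vc=[8,4,14]

SEQ = [MISS, MISS, MISS, VC-HIT, VC-HIT, MISS, VC-HIT, VC-HIT]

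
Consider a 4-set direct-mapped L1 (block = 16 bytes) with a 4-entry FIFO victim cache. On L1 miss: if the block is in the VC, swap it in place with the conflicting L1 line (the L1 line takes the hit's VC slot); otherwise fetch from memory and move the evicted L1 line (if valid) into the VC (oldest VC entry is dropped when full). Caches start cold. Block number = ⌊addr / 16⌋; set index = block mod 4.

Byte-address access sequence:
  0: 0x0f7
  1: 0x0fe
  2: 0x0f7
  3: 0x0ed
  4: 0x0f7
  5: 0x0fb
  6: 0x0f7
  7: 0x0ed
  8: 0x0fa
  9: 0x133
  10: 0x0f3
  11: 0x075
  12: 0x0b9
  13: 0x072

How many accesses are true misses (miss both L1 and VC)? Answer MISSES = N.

0: 0xf7 (blk 15, set 3) → MISS  vc=[]
1: 0xfe (blk 15, set 3) → L1-HIT  vc=[]
2: 0xf7 (blk 15, set 3) → L1-HIT  vc=[]
3: 0xed (blk 14, set 2) → MISS  vc=[]
4: 0xf7 (blk 15, set 3) → L1-HIT  vc=[]
5: 0xfb (blk 15, set 3) → L1-HIT  vc=[]
6: 0xf7 (blk 15, set 3) → L1-HIT  vc=[]
7: 0xed (blk 14, set 2) → L1-HIT  vc=[]
8: 0xfa (blk 15, set 3) → L1-HIT  vc=[]
9: 0x133 (blk 19, set 3) → MISS  vc=[15]
10: 0xf3 (blk 15, set 3) → VC-HIT  vc=[19]
11: 0x75 (blk 7, set 3) → MISS  vc=[19, 15]
12: 0xb9 (blk 11, set 3) → MISS  vc=[19, 15, 7]
13: 0x72 (blk 7, set 3) → VC-HIT  vc=[19, 15, 11]

MISSES = 5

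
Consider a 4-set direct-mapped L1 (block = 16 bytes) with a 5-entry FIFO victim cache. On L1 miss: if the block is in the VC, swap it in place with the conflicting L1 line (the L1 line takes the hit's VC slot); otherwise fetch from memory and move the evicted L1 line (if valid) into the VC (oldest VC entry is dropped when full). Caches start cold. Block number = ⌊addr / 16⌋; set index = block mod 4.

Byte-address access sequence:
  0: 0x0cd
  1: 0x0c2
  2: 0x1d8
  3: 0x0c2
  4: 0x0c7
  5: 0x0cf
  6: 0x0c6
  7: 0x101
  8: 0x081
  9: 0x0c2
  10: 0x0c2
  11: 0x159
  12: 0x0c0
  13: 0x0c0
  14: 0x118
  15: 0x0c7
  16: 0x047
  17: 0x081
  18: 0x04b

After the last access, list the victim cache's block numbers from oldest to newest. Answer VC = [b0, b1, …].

VC = [8, 16, 29, 21, 12]

0: 0xcd (blk 12, set 0) → MISS  vc=[]
1: 0xc2 (blk 12, set 0) → L1-HIT  vc=[]
2: 0x1d8 (blk 29, set 1) → MISS  vc=[]
3: 0xc2 (blk 12, set 0) → L1-HIT  vc=[]
4: 0xc7 (blk 12, set 0) → L1-HIT  vc=[]
5: 0xcf (blk 12, set 0) → L1-HIT  vc=[]
6: 0xc6 (blk 12, set 0) → L1-HIT  vc=[]
7: 0x101 (blk 16, set 0) → MISS  vc=[12]
8: 0x81 (blk 8, set 0) → MISS  vc=[12, 16]
9: 0xc2 (blk 12, set 0) → VC-HIT  vc=[8, 16]
10: 0xc2 (blk 12, set 0) → L1-HIT  vc=[8, 16]
11: 0x159 (blk 21, set 1) → MISS  vc=[8, 16, 29]
12: 0xc0 (blk 12, set 0) → L1-HIT  vc=[8, 16, 29]
13: 0xc0 (blk 12, set 0) → L1-HIT  vc=[8, 16, 29]
14: 0x118 (blk 17, set 1) → MISS  vc=[8, 16, 29, 21]
15: 0xc7 (blk 12, set 0) → L1-HIT  vc=[8, 16, 29, 21]
16: 0x47 (blk 4, set 0) → MISS  vc=[8, 16, 29, 21, 12]
17: 0x81 (blk 8, set 0) → VC-HIT  vc=[4, 16, 29, 21, 12]
18: 0x4b (blk 4, set 0) → VC-HIT  vc=[8, 16, 29, 21, 12]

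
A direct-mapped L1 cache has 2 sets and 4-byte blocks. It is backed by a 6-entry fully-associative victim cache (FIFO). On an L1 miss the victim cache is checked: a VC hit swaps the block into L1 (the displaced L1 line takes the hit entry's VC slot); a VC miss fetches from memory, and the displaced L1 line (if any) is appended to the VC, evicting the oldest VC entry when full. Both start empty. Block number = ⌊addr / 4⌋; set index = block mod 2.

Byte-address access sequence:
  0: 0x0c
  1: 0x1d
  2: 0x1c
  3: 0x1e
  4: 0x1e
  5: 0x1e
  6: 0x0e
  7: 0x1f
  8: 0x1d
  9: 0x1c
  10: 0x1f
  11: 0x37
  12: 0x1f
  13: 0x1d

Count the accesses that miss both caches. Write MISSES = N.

MISSES = 3

0: 0xc (blk 3, set 1) → MISS  vc=[]
1: 0x1d (blk 7, set 1) → MISS  vc=[3]
2: 0x1c (blk 7, set 1) → L1-HIT  vc=[3]
3: 0x1e (blk 7, set 1) → L1-HIT  vc=[3]
4: 0x1e (blk 7, set 1) → L1-HIT  vc=[3]
5: 0x1e (blk 7, set 1) → L1-HIT  vc=[3]
6: 0xe (blk 3, set 1) → VC-HIT  vc=[7]
7: 0x1f (blk 7, set 1) → VC-HIT  vc=[3]
8: 0x1d (blk 7, set 1) → L1-HIT  vc=[3]
9: 0x1c (blk 7, set 1) → L1-HIT  vc=[3]
10: 0x1f (blk 7, set 1) → L1-HIT  vc=[3]
11: 0x37 (blk 13, set 1) → MISS  vc=[3, 7]
12: 0x1f (blk 7, set 1) → VC-HIT  vc=[3, 13]
13: 0x1d (blk 7, set 1) → L1-HIT  vc=[3, 13]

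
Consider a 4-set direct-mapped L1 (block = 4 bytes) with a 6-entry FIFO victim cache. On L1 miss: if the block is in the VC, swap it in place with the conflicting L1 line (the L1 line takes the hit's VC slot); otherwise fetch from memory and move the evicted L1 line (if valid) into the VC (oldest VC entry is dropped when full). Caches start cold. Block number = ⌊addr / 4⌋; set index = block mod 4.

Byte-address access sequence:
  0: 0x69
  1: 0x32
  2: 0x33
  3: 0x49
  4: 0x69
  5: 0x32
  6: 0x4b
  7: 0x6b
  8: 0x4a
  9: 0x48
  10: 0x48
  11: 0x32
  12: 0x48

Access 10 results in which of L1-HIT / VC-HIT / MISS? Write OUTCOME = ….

OUTCOME = L1-HIT

0: 0x69 (blk 26, set 2) → MISS  vc=[]
1: 0x32 (blk 12, set 0) → MISS  vc=[]
2: 0x33 (blk 12, set 0) → L1-HIT  vc=[]
3: 0x49 (blk 18, set 2) → MISS  vc=[26]
4: 0x69 (blk 26, set 2) → VC-HIT  vc=[18]
5: 0x32 (blk 12, set 0) → L1-HIT  vc=[18]
6: 0x4b (blk 18, set 2) → VC-HIT  vc=[26]
7: 0x6b (blk 26, set 2) → VC-HIT  vc=[18]
8: 0x4a (blk 18, set 2) → VC-HIT  vc=[26]
9: 0x48 (blk 18, set 2) → L1-HIT  vc=[26]
10: 0x48 (blk 18, set 2) → L1-HIT  vc=[26]
11: 0x32 (blk 12, set 0) → L1-HIT  vc=[26]
12: 0x48 (blk 18, set 2) → L1-HIT  vc=[26]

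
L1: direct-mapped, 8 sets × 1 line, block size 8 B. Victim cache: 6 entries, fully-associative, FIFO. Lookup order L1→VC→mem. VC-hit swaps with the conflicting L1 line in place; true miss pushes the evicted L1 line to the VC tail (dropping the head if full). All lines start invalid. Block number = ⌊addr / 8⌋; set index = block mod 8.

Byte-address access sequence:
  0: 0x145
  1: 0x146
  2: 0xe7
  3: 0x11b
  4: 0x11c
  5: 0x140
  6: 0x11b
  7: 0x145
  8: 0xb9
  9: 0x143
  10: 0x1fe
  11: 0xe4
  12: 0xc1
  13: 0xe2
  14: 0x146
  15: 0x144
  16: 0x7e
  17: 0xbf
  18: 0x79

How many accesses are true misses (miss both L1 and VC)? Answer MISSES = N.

MISSES = 7

0: 0x145 (blk 40, set 0) → MISS  vc=[]
1: 0x146 (blk 40, set 0) → L1-HIT  vc=[]
2: 0xe7 (blk 28, set 4) → MISS  vc=[]
3: 0x11b (blk 35, set 3) → MISS  vc=[]
4: 0x11c (blk 35, set 3) → L1-HIT  vc=[]
5: 0x140 (blk 40, set 0) → L1-HIT  vc=[]
6: 0x11b (blk 35, set 3) → L1-HIT  vc=[]
7: 0x145 (blk 40, set 0) → L1-HIT  vc=[]
8: 0xb9 (blk 23, set 7) → MISS  vc=[]
9: 0x143 (blk 40, set 0) → L1-HIT  vc=[]
10: 0x1fe (blk 63, set 7) → MISS  vc=[23]
11: 0xe4 (blk 28, set 4) → L1-HIT  vc=[23]
12: 0xc1 (blk 24, set 0) → MISS  vc=[23, 40]
13: 0xe2 (blk 28, set 4) → L1-HIT  vc=[23, 40]
14: 0x146 (blk 40, set 0) → VC-HIT  vc=[23, 24]
15: 0x144 (blk 40, set 0) → L1-HIT  vc=[23, 24]
16: 0x7e (blk 15, set 7) → MISS  vc=[23, 24, 63]
17: 0xbf (blk 23, set 7) → VC-HIT  vc=[15, 24, 63]
18: 0x79 (blk 15, set 7) → VC-HIT  vc=[23, 24, 63]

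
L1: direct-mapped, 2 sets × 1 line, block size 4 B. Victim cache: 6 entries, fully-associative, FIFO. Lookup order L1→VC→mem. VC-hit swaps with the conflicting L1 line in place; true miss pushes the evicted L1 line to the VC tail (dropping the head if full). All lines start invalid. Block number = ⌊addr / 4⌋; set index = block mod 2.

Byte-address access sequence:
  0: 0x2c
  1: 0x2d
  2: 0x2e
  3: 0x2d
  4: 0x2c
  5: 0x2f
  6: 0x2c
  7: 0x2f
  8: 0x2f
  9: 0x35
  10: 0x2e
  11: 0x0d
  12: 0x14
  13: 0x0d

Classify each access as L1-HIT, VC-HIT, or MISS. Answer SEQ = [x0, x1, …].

SEQ = [MISS, L1-HIT, L1-HIT, L1-HIT, L1-HIT, L1-HIT, L1-HIT, L1-HIT, L1-HIT, MISS, VC-HIT, MISS, MISS, VC-HIT]

0: 0x2c (blk 11, set 1) → MISS  vc=[]
1: 0x2d (blk 11, set 1) → L1-HIT  vc=[]
2: 0x2e (blk 11, set 1) → L1-HIT  vc=[]
3: 0x2d (blk 11, set 1) → L1-HIT  vc=[]
4: 0x2c (blk 11, set 1) → L1-HIT  vc=[]
5: 0x2f (blk 11, set 1) → L1-HIT  vc=[]
6: 0x2c (blk 11, set 1) → L1-HIT  vc=[]
7: 0x2f (blk 11, set 1) → L1-HIT  vc=[]
8: 0x2f (blk 11, set 1) → L1-HIT  vc=[]
9: 0x35 (blk 13, set 1) → MISS  vc=[11]
10: 0x2e (blk 11, set 1) → VC-HIT  vc=[13]
11: 0xd (blk 3, set 1) → MISS  vc=[13, 11]
12: 0x14 (blk 5, set 1) → MISS  vc=[13, 11, 3]
13: 0xd (blk 3, set 1) → VC-HIT  vc=[13, 11, 5]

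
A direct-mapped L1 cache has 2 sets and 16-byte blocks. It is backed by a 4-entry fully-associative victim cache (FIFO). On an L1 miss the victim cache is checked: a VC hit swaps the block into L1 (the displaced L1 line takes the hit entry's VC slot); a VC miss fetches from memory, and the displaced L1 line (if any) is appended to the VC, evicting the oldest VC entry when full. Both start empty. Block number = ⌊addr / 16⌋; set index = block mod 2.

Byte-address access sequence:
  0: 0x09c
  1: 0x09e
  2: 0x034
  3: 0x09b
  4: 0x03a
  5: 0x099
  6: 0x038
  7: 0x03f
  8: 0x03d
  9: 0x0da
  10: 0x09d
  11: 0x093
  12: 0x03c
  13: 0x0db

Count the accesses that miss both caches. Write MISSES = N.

MISSES = 3

  [0] addr=0x9c blk=9 s=1: MISS | VC []
  [1] addr=0x9e blk=9 s=1: L1-HIT | VC []
  [2] addr=0x34 blk=3 s=1: MISS | VC [9]
  [3] addr=0x9b blk=9 s=1: VC-HIT | VC [3]
  [4] addr=0x3a blk=3 s=1: VC-HIT | VC [9]
  [5] addr=0x99 blk=9 s=1: VC-HIT | VC [3]
  [6] addr=0x38 blk=3 s=1: VC-HIT | VC [9]
  [7] addr=0x3f blk=3 s=1: L1-HIT | VC [9]
  [8] addr=0x3d blk=3 s=1: L1-HIT | VC [9]
  [9] addr=0xda blk=13 s=1: MISS | VC [9, 3]
  [10] addr=0x9d blk=9 s=1: VC-HIT | VC [13, 3]
  [11] addr=0x93 blk=9 s=1: L1-HIT | VC [13, 3]
  [12] addr=0x3c blk=3 s=1: VC-HIT | VC [13, 9]
  [13] addr=0xdb blk=13 s=1: VC-HIT | VC [3, 9]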